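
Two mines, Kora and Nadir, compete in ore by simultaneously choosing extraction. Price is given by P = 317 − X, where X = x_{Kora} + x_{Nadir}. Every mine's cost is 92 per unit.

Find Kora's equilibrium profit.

Mine Kora's profit: π = x_{Kora}(317 − (x_{Kora} + x_{Nadir})) − 92x_{Kora}.
∂π/∂x_{Kora} = 225 − 2x_{Kora} − x_{Nadir} = 0, so x_{Kora} = 112.5 − 0.5x_{Nadir}.
Setting x_{Kora} = x_{Nadir} in the reaction function: x_{Kora} = 112.5 − 0.5x_{Kora}, so x_{Kora} = 112.5 / 1.5 = 75.
Price P = 317 − 150 = 167.
Kora's profit: (167 − 92)·75 = 5625.

5625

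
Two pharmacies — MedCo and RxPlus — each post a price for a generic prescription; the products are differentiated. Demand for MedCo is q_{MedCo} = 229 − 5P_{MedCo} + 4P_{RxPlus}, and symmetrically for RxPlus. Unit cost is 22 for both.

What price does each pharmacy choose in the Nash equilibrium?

MedCo's profit: π = (P_{MedCo} − 22)(229 − 5P_{MedCo} + 4P_{RxPlus}).
∂π/∂P_{MedCo} = 339 − 10P_{MedCo} + 4P_{RxPlus} = 0 ⇒ P_{MedCo} = 33.9 + 0.4P_{RxPlus}.
Setting P_{MedCo} = P_{RxPlus} in the reaction function: P_{MedCo} = 33.9 + 0.4P_{MedCo}, so P_{MedCo} = 33.9 / 0.6 = 56.5.

56.5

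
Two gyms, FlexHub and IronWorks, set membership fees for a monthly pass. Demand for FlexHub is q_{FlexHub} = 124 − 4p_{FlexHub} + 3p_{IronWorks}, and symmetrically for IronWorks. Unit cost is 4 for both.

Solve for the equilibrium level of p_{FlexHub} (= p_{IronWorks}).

28

FlexHub's profit: π = (p_{FlexHub} − 4)(124 − 4p_{FlexHub} + 3p_{IronWorks}).
∂π/∂p_{FlexHub} = 140 − 8p_{FlexHub} + 3p_{IronWorks} = 0 ⇒ p_{FlexHub} = 17.5 + 0.375p_{IronWorks}.
The game is symmetric, so in equilibrium p_{IronWorks} = p_{FlexHub}: the reaction function gives 0.625p_{FlexHub} = 17.5, hence p_{FlexHub} = 28.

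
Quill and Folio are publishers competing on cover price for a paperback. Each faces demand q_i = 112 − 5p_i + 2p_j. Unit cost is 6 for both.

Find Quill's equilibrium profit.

Quill's profit: π = (p_{Quill} − 6)(112 − 5p_{Quill} + 2p_{Folio}).
∂π/∂p_{Quill} = 142 − 10p_{Quill} + 2p_{Folio} = 0 ⇒ p_{Quill} = 14.2 + 0.2p_{Folio}.
By symmetry p_{Folio} = p_{Quill}; substituting into the reaction function, 0.8p_{Quill} = 14.2 and p_{Quill} = 17.75.
q_{Quill} = 112 − 5·17.75 + 2·17.75 = 58.75.
Profit = (17.75 − 6)·58.75 = 690.3125.

690.3125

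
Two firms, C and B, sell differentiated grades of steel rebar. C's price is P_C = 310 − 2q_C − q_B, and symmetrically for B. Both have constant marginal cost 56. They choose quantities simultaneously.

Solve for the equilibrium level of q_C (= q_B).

50.8

Firm C's profit: π = q_C(310 − 2q_C − q_B) − 56q_C.
∂π/∂q_C = 254 − 4q_C − q_B = 0 ⇒ q_C = 63.5 − 0.25q_B.
The game is symmetric, so in equilibrium q_B = q_C: the reaction function gives 1.25q_C = 63.5, hence q_C = 50.8.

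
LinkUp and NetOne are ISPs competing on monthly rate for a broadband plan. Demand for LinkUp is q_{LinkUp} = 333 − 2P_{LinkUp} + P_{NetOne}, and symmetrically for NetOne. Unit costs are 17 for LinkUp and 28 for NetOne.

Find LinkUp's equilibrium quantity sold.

213.6

LinkUp's profit: π = (P_{LinkUp} − 17)(333 − 2P_{LinkUp} + P_{NetOne}).
∂π/∂P_{LinkUp} = 367 − 4P_{LinkUp} + P_{NetOne} = 0 ⇒ P_{LinkUp} = 91.75 + 0.25P_{NetOne}.
Similarly P_{NetOne} = 97.25 + 0.25P_{LinkUp}.
Solving the two reaction functions simultaneously: (1 − (0.25)(0.25))P_{LinkUp} = 91.75 + 0.25·97.25, so 0.9375P_{LinkUp} = 116.0625 and P_{LinkUp} = 123.8.
Then P_{NetOne} = 97.25 + 0.25·123.8 = 128.2.
q_{LinkUp} = 333 − 2·123.8 + 128.2 = 213.6.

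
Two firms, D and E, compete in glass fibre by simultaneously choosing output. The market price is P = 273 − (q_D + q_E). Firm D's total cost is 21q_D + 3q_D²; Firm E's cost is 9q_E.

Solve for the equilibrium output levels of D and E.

16, 124

Firm D's profit: π = q_D(273 − (q_D + q_E)) − 21q_D − 3q_D².
∂π/∂q_D = 252 − 8q_D − q_E = 0, so q_D = 31.5 − 0.125q_E.
For E: ∂π/∂q_E = 264 − 2q_E − q_D = 0 ⇒ q_E = 132 − 0.5q_D.
Substituting the second reaction function into the first: q_D = 31.5 − 0.125(132 − 0.5q_D), which gives 0.9375q_D = 15 ⇒ q_D = 16.
Then q_E = 132 − 0.5·16 = 124.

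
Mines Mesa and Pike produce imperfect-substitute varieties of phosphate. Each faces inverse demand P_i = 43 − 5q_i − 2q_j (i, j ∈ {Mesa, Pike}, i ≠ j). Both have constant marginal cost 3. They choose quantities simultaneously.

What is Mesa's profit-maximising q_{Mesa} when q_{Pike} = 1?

3.8

Mine Mesa's profit: π = q_{Mesa}(43 − 5q_{Mesa} − 2q_{Pike}) − 3q_{Mesa}.
∂π/∂q_{Mesa} = 40 − 10q_{Mesa} − 2q_{Pike} = 0 ⇒ q_{Mesa} = 4 − 0.2q_{Pike}.
At q_{Pike} = 1: q_{Mesa} = 4 − 0.2·1 = 3.8.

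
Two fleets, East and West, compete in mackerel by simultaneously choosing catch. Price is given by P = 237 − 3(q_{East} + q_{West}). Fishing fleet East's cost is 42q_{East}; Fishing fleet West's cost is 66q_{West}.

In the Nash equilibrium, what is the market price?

Fishing fleet East's profit: π = q_{East}(237 − 3(q_{East} + q_{West})) − 42q_{East}.
∂π/∂q_{East} = 195 − 6q_{East} − 3q_{West} = 0, so q_{East} = 32.5 − 0.5q_{West}.
By the same steps for West: q_{West} = 28.5 − 0.5q_{East}.
Plugging q_{West} into East's best response: q_{East} = 32.5 − 0.5(28.5 − 0.5q_{East}) ⇒ 0.75q_{East} = 18.25, so q_{East} = 73/3.
Then q_{West} = 28.5 − 0.5·(73/3) = 49/3.
Equilibrium price: P = 237 − 3·(122/3) = 115.

115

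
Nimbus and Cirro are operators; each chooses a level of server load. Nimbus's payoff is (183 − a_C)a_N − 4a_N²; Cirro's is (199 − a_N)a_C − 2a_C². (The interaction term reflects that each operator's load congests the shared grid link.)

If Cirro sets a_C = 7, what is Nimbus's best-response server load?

Expanding Nimbus's payoff: 183a_N − a_Ca_N − 4a_N².
∂π/∂a_N = 183 − a_C − 8a_N = 0, so a_N = 22.875 − 0.125a_C.
At a_C = 7: a_N = 22.875 − 0.125·7 = 22.

22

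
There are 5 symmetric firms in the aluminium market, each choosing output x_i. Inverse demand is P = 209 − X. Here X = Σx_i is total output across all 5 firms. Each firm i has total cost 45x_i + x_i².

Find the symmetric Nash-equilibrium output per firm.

20.5

A representative firm's profit is π_i = x_i(209 − X) − 45x_i − x_i², with X = x_i + Σ_{j≠i} x_j.
First-order condition: 164 − 4x_i − Σ_{j≠i} x_j = 0.
With identical firms, set every x_j = x: then 164 − 4x − 4x = 0, i.e. x = 164/8 = 20.5.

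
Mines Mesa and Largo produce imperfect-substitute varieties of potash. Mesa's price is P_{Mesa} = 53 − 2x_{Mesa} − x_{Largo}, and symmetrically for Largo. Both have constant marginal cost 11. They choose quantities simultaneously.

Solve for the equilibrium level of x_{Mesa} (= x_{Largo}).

Mine Mesa's profit: π = x_{Mesa}(53 − 2x_{Mesa} − x_{Largo}) − 11x_{Mesa}.
∂π/∂x_{Mesa} = 42 − 4x_{Mesa} − x_{Largo} = 0 ⇒ x_{Mesa} = 10.5 − 0.25x_{Largo}.
The game is symmetric, so in equilibrium x_{Largo} = x_{Mesa}: the reaction function gives 1.25x_{Mesa} = 10.5, hence x_{Mesa} = 8.4.

8.4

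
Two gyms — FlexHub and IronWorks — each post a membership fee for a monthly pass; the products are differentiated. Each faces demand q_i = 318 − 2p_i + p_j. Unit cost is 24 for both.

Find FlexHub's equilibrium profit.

FlexHub's profit: π = (p_{FlexHub} − 24)(318 − 2p_{FlexHub} + p_{IronWorks}).
∂π/∂p_{FlexHub} = 366 − 4p_{FlexHub} + p_{IronWorks} = 0 ⇒ p_{FlexHub} = 91.5 + 0.25p_{IronWorks}.
The game is symmetric, so in equilibrium p_{IronWorks} = p_{FlexHub}: the reaction function gives 0.75p_{FlexHub} = 91.5, hence p_{FlexHub} = 122.
q_{FlexHub} = 318 − 2·122 + 122 = 196.
Profit = (122 − 24)·196 = 19208.

19208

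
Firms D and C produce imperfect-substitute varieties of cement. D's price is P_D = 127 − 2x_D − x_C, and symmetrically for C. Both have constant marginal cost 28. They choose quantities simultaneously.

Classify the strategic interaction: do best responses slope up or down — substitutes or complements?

strategic substitutes

Firm D's profit: π = x_D(127 − 2x_D − x_C) − 28x_D.
∂π/∂x_D = 99 − 4x_D − x_C = 0 ⇒ x_D = 24.75 − 0.25x_C.
The best-response slope dx_D/dx_C = −0.25 < 0: the reaction function is downward-sloping, so the choices are strategic substitutes.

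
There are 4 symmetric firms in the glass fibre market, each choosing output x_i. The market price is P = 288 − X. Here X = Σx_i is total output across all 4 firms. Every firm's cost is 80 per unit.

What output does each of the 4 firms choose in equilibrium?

41.6

A representative firm's profit is π_i = x_i(288 − X) − 80x_i, with X = x_i + Σ_{j≠i} x_j.
First-order condition: 208 − 2x_i − Σ_{j≠i} x_j = 0.
With identical firms, set every x_j = x: then 208 − 2x − 3x = 0, i.e. x = 208/5 = 41.6.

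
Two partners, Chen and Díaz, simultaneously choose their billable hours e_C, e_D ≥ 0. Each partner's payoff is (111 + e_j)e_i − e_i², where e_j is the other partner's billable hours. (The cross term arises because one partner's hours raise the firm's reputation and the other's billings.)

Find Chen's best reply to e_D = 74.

Chen's payoff is (111 + e_D)e_C − e_C².
∂π/∂e_C = 111 + e_D − 2e_C = 0, so e_C = 55.5 + 0.5e_D.
At e_D = 74: e_C = 55.5 + 0.5·74 = 92.5.

92.5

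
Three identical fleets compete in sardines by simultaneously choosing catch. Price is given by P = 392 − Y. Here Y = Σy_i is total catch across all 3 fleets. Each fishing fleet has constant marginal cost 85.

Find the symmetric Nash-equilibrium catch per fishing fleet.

A representative fishing fleet's profit is π_i = y_i(392 − Y) − 85y_i, with Y = y_i + Σ_{j≠i} y_j.
First-order condition: 307 − 2y_i − Σ_{j≠i} y_j = 0.
Imposing symmetry (y_j = y for all j) turns Σ_{j≠i} y_j into 2y, so 307 = 4y and y = 76.75.

76.75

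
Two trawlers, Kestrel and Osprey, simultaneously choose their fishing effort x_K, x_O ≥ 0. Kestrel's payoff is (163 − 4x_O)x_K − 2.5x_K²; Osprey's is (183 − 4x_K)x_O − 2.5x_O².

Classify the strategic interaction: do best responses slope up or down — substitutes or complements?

strategic substitutes

Expanding Kestrel's payoff: 163x_K − 4x_Ox_K − 2.5x_K².
∂π/∂x_K = 163 − 4x_O − 5x_K = 0, so x_K = 32.6 − 0.8x_O.
The best-response slope dx_K/dx_O = −0.8 < 0: the reaction function is downward-sloping, so the choices are strategic substitutes.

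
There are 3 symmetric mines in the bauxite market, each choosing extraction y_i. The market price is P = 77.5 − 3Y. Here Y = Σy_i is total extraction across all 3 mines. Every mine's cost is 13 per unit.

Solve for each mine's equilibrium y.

A representative mine's profit is π_i = y_i(77.5 − 3Y) − 13y_i, with Y = y_i + Σ_{j≠i} y_j.
First-order condition: 64.5 − 6y_i − 3Σ_{j≠i} y_j = 0.
With identical mines, set every y_j = y: then 64.5 − 6y − 6y = 0, i.e. y = 64.5/12 = 5.375.

5.375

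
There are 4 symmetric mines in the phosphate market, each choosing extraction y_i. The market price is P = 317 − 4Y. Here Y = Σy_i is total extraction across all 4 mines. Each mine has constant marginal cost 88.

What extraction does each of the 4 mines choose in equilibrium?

A representative mine's profit is π_i = y_i(317 − 4Y) − 88y_i, with Y = y_i + Σ_{j≠i} y_j.
First-order condition: 229 − 8y_i − 4Σ_{j≠i} y_j = 0.
In a symmetric equilibrium every mine chooses the same y, so Σ_{j≠i} y_j = 3y. The condition becomes 229 − 20y = 0, giving y = 229/20 = 11.45.

11.45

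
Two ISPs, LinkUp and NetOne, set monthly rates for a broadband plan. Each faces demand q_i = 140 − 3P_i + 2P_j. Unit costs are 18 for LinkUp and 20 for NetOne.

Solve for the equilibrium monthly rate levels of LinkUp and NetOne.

48.875, 49.625

LinkUp's profit: π = (P_{LinkUp} − 18)(140 − 3P_{LinkUp} + 2P_{NetOne}).
∂π/∂P_{LinkUp} = 194 − 6P_{LinkUp} + 2P_{NetOne} = 0 ⇒ P_{LinkUp} = 97/3 + (1/3)P_{NetOne}.
Similarly P_{NetOne} = 100/3 + (1/3)P_{LinkUp}.
Solving the two reaction functions simultaneously: (1 − (1/3)(1/3))P_{LinkUp} = 97/3 + (1/3)·(100/3), so (8/9)P_{LinkUp} = 391/9 and P_{LinkUp} = 48.875.
Then P_{NetOne} = 100/3 + (1/3)·48.875 = 49.625.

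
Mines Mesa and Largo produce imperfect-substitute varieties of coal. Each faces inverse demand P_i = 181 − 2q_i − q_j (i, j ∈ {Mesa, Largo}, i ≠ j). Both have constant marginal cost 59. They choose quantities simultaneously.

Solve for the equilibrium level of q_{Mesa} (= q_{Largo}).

Mine Mesa's profit: π = q_{Mesa}(181 − 2q_{Mesa} − q_{Largo}) − 59q_{Mesa}.
∂π/∂q_{Mesa} = 122 − 4q_{Mesa} − q_{Largo} = 0 ⇒ q_{Mesa} = 30.5 − 0.25q_{Largo}.
By symmetry q_{Largo} = q_{Mesa}; substituting into the reaction function, 1.25q_{Mesa} = 30.5 and q_{Mesa} = 24.4.

24.4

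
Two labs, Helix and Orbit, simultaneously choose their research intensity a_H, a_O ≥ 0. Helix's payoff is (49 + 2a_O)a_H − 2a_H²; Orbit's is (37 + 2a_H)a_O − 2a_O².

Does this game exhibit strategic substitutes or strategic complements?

Expanding Helix's payoff: 49a_H + 2a_Oa_H − 2a_H².
∂π/∂a_H = 49 + 2a_O − 4a_H = 0, so a_H = 12.25 + 0.5a_O.
The best-response slope da_H/da_O = 0.5 > 0: the reaction function is upward-sloping, so the choices are strategic complements.

strategic complements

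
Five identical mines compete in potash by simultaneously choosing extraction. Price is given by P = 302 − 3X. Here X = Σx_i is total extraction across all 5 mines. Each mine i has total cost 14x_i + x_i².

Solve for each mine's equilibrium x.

A representative mine's profit is π_i = x_i(302 − 3X) − 14x_i − x_i², with X = x_i + Σ_{j≠i} x_j.
First-order condition: 288 − 8x_i − 3Σ_{j≠i} x_j = 0.
In a symmetric equilibrium every mine chooses the same x, so Σ_{j≠i} x_j = 4x. The condition becomes 288 − 20x = 0, giving x = 288/20 = 14.4.

14.4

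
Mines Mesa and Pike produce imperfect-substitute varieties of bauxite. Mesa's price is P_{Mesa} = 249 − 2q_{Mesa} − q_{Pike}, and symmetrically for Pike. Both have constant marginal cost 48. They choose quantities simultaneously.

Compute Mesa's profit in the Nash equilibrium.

Mine Mesa's profit: π = q_{Mesa}(249 − 2q_{Mesa} − q_{Pike}) − 48q_{Mesa}.
∂π/∂q_{Mesa} = 201 − 4q_{Mesa} − q_{Pike} = 0 ⇒ q_{Mesa} = 50.25 − 0.25q_{Pike}.
Setting q_{Mesa} = q_{Pike} in the reaction function: q_{Mesa} = 50.25 − 0.25q_{Mesa}, so q_{Mesa} = 50.25 / 1.25 = 40.2.
P_{Mesa} = 249 − 2·40.2 − 40.2 = 128.4.
Profit = (128.4 − 48)·40.2 = 3232.08.

3232.08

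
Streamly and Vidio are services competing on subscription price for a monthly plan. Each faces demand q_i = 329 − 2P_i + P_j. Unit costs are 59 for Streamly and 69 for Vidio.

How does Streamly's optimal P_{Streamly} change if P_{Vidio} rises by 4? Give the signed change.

1

Streamly's profit: π = (P_{Streamly} − 59)(329 − 2P_{Streamly} + P_{Vidio}).
∂π/∂P_{Streamly} = 447 − 4P_{Streamly} + P_{Vidio} = 0 ⇒ P_{Streamly} = 111.75 + 0.25P_{Vidio}.
The reaction-function slope is 0.25, so a 4-unit rise in P_{Vidio} moves P_{Streamly} by 0.25 × 4 = 1. Streamly's best response rises — the actions are strategic complements.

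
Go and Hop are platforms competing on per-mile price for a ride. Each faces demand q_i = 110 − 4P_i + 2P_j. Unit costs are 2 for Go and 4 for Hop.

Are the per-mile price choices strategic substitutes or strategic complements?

strategic complements

Go's profit: π = (P_{Go} − 2)(110 − 4P_{Go} + 2P_{Hop}).
∂π/∂P_{Go} = 118 − 8P_{Go} + 2P_{Hop} = 0 ⇒ P_{Go} = 14.75 + 0.25P_{Hop}.
The best-response slope dP_{Go}/dP_{Hop} = 0.25 > 0: the reaction function is upward-sloping, so the choices are strategic complements.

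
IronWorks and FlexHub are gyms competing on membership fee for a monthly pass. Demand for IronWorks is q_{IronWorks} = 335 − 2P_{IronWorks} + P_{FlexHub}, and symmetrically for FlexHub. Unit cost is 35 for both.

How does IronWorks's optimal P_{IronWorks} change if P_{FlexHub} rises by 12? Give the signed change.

IronWorks's profit: π = (P_{IronWorks} − 35)(335 − 2P_{IronWorks} + P_{FlexHub}).
∂π/∂P_{IronWorks} = 405 − 4P_{IronWorks} + P_{FlexHub} = 0 ⇒ P_{IronWorks} = 101.25 + 0.25P_{FlexHub}.
The reaction-function slope is 0.25, so a 12-unit rise in P_{FlexHub} moves P_{IronWorks} by 0.25 × 12 = 3. IronWorks's best response rises — the actions are strategic complements.

3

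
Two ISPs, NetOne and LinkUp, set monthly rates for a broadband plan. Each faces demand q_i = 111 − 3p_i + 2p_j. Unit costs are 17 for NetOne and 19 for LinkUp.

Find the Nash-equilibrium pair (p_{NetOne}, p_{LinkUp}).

40.875, 41.625

NetOne's profit: π = (p_{NetOne} − 17)(111 − 3p_{NetOne} + 2p_{LinkUp}).
∂π/∂p_{NetOne} = 162 − 6p_{NetOne} + 2p_{LinkUp} = 0 ⇒ p_{NetOne} = 27 + (1/3)p_{LinkUp}.
Similarly p_{LinkUp} = 28 + (1/3)p_{NetOne}.
Plugging p_{LinkUp} into NetOne's best response: p_{NetOne} = 27 + (1/3)(28 + (1/3)p_{NetOne}) ⇒ (8/9)p_{NetOne} = 109/3, so p_{NetOne} = 40.875.
Then p_{LinkUp} = 28 + (1/3)·40.875 = 41.625.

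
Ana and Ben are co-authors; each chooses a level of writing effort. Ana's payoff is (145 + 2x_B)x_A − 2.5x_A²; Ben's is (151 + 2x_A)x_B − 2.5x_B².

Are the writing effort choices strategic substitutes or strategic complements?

Expanding Ana's payoff: 145x_A + 2x_Bx_A − 2.5x_A².
∂π/∂x_A = 145 + 2x_B − 5x_A = 0, so x_A = 29 + 0.4x_B.
The best-response slope dx_A/dx_B = 0.4 > 0: the reaction function is upward-sloping, so the choices are strategic complements.

strategic complements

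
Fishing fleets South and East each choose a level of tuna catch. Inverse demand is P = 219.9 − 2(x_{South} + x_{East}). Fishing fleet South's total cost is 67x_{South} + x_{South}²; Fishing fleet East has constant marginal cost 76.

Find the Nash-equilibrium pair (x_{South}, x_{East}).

Fishing fleet South's profit: π = x_{South}(219.9 − 2(x_{South} + x_{East})) − 67x_{South} − x_{South}².
∂π/∂x_{South} = 152.9 − 6x_{South} − 2x_{East} = 0, so x_{South} = 1529/60 − (1/3)x_{East}.
For East: ∂π/∂x_{East} = 143.9 − 4x_{East} − 2x_{South} = 0 ⇒ x_{East} = 35.975 − 0.5x_{South}.
Plugging x_{East} into South's best response: x_{South} = 1529/60 − (1/3)(35.975 − 0.5x_{South}) ⇒ (5/6)x_{South} = 1619/120, so x_{South} = 16.19.
Then x_{East} = 35.975 − 0.5·16.19 = 27.88.

16.19, 27.88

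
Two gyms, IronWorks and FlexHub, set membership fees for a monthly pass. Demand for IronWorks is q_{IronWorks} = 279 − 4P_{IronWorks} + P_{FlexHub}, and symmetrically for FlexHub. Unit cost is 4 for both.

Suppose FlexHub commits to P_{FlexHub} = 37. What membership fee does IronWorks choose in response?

IronWorks's profit: π = (P_{IronWorks} − 4)(279 − 4P_{IronWorks} + P_{FlexHub}).
∂π/∂P_{IronWorks} = 295 − 8P_{IronWorks} + P_{FlexHub} = 0 ⇒ P_{IronWorks} = 36.875 + 0.125P_{FlexHub}.
At P_{FlexHub} = 37: P_{IronWorks} = 36.875 + 0.125·37 = 41.5.

41.5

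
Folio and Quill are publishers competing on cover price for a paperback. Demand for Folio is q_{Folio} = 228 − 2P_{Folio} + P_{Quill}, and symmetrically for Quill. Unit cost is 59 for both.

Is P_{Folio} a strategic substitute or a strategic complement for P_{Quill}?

strategic complements

Folio's profit: π = (P_{Folio} − 59)(228 − 2P_{Folio} + P_{Quill}).
∂π/∂P_{Folio} = 346 − 4P_{Folio} + P_{Quill} = 0 ⇒ P_{Folio} = 86.5 + 0.25P_{Quill}.
The best-response slope dP_{Folio}/dP_{Quill} = 0.25 > 0: the reaction function is upward-sloping, so the choices are strategic complements.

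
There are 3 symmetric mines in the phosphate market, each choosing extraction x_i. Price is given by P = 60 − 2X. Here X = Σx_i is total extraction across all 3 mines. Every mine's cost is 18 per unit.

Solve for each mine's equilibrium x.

A representative mine's profit is π_i = x_i(60 − 2X) − 18x_i, with X = x_i + Σ_{j≠i} x_j.
First-order condition: 42 − 4x_i − 2Σ_{j≠i} x_j = 0.
Imposing symmetry (x_j = x for all j) turns Σ_{j≠i} x_j into 2x, so 42 = 8x and x = 5.25.

5.25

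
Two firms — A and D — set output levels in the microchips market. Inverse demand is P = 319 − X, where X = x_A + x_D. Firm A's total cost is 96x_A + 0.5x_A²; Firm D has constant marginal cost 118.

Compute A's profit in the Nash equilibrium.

Firm A's profit: π = x_A(319 − (x_A + x_D)) − 96x_A − 0.5x_A².
∂π/∂x_A = 223 − 3x_A − x_D = 0, so x_A = 223/3 − (1/3)x_D.
For D: ∂π/∂x_D = 201 − 2x_D − x_A = 0 ⇒ x_D = 100.5 − 0.5x_A.
Plugging x_D into A's best response: x_A = 223/3 − (1/3)(100.5 − 0.5x_A) ⇒ (5/6)x_A = 245/6, so x_A = 49.
Then x_D = 100.5 − 0.5·49 = 76.
Price P = 319 − 125 = 194.
A's profit: (194 − 96)·49 − 0.5(49)² = 3601.5.

3601.5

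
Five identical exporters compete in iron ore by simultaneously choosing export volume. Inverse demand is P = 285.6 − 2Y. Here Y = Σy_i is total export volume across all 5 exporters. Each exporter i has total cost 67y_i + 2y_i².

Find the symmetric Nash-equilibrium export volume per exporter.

A representative exporter's profit is π_i = y_i(285.6 − 2Y) − 67y_i − 2y_i², with Y = y_i + Σ_{j≠i} y_j.
First-order condition: 218.6 − 8y_i − 2Σ_{j≠i} y_j = 0.
Imposing symmetry (y_j = y for all j) turns Σ_{j≠i} y_j into 4y, so 218.6 = 16y and y = 13.6625.

13.6625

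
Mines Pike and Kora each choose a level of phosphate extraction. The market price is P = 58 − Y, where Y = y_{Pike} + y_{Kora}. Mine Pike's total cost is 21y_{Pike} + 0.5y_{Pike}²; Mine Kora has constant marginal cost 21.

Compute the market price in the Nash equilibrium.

35.8

Mine Pike's profit: π = y_{Pike}(58 − (y_{Pike} + y_{Kora})) − 21y_{Pike} − 0.5y_{Pike}².
∂π/∂y_{Pike} = 37 − 3y_{Pike} − y_{Kora} = 0, so y_{Pike} = 37/3 − (1/3)y_{Kora}.
For Kora: ∂π/∂y_{Kora} = 37 − 2y_{Kora} − y_{Pike} = 0 ⇒ y_{Kora} = 18.5 − 0.5y_{Pike}.
Plugging y_{Kora} into Pike's best response: y_{Pike} = 37/3 − (1/3)(18.5 − 0.5y_{Pike}) ⇒ (5/6)y_{Pike} = 37/6, so y_{Pike} = 7.4.
Then y_{Kora} = 18.5 − 0.5·7.4 = 14.8.
Equilibrium price: P = 58 − 22.2 = 35.8.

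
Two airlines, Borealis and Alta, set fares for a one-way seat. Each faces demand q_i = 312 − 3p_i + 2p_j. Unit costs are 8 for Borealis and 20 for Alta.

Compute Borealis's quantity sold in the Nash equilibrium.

234.75

Borealis's profit: π = (p_{Borealis} − 8)(312 − 3p_{Borealis} + 2p_{Alta}).
∂π/∂p_{Borealis} = 336 − 6p_{Borealis} + 2p_{Alta} = 0 ⇒ p_{Borealis} = 56 + (1/3)p_{Alta}.
Similarly p_{Alta} = 62 + (1/3)p_{Borealis}.
Plugging p_{Alta} into Borealis's best response: p_{Borealis} = 56 + (1/3)(62 + (1/3)p_{Borealis}) ⇒ (8/9)p_{Borealis} = 230/3, so p_{Borealis} = 86.25.
Then p_{Alta} = 62 + (1/3)·86.25 = 90.75.
q_{Borealis} = 312 − 3·86.25 + 2·90.75 = 234.75.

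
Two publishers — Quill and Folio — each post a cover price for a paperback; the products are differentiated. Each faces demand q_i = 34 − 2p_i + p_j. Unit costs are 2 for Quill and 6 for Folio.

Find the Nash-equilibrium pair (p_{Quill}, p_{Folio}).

Quill's profit: π = (p_{Quill} − 2)(34 − 2p_{Quill} + p_{Folio}).
∂π/∂p_{Quill} = 38 − 4p_{Quill} + p_{Folio} = 0 ⇒ p_{Quill} = 9.5 + 0.25p_{Folio}.
Similarly p_{Folio} = 11.5 + 0.25p_{Quill}.
Solving the two reaction functions simultaneously: (1 − (0.25)(0.25))p_{Quill} = 9.5 + 0.25·11.5, so 0.9375p_{Quill} = 12.375 and p_{Quill} = 13.2.
Then p_{Folio} = 11.5 + 0.25·13.2 = 14.8.

13.2, 14.8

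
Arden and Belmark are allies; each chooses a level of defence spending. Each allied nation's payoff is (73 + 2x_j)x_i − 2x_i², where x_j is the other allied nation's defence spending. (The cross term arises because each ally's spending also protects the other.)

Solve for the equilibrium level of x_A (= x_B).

Arden's payoff is (73 + 2x_B)x_A − 2x_A².
∂π/∂x_A = 73 + 2x_B − 4x_A = 0, so x_A = 18.25 + 0.5x_B.
Setting x_A = x_B in the reaction function: x_A = 18.25 + 0.5x_A, so x_A = 18.25 / 0.5 = 36.5.

36.5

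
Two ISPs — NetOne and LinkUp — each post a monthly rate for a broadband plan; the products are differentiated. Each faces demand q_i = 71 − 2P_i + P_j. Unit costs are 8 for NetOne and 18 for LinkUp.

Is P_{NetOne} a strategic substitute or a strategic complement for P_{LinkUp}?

strategic complements

NetOne's profit: π = (P_{NetOne} − 8)(71 − 2P_{NetOne} + P_{LinkUp}).
∂π/∂P_{NetOne} = 87 − 4P_{NetOne} + P_{LinkUp} = 0 ⇒ P_{NetOne} = 21.75 + 0.25P_{LinkUp}.
The best-response slope dP_{NetOne}/dP_{LinkUp} = 0.25 > 0: the reaction function is upward-sloping, so the choices are strategic complements.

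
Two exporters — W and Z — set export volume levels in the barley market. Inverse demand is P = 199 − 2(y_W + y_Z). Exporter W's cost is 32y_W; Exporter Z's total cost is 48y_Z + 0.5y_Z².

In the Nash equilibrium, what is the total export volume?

50.1875

Exporter W's profit: π = y_W(199 − 2(y_W + y_Z)) − 32y_W.
∂π/∂y_W = 167 − 4y_W − 2y_Z = 0, so y_W = 41.75 − 0.5y_Z.
For Z: ∂π/∂y_Z = 151 − 5y_Z − 2y_W = 0 ⇒ y_Z = 30.2 − 0.4y_W.
Plugging y_Z into W's best response: y_W = 41.75 − 0.5(30.2 − 0.4y_W) ⇒ 0.8y_W = 26.65, so y_W = 33.3125.
Then y_Z = 30.2 − 0.4·33.3125 = 16.875.
Total export volume: 33.3125 + 16.875 = 50.1875.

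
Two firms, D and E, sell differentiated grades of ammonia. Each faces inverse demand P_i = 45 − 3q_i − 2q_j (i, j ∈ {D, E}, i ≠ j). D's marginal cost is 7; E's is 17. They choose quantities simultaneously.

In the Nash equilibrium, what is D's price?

23.125

Firm D's profit: π = q_D(45 − 3q_D − 2q_E) − 7q_D.
∂π/∂q_D = 38 − 6q_D − 2q_E = 0 ⇒ q_D = 19/3 − (1/3)q_E.
Similarly q_E = 14/3 − (1/3)q_D.
Plugging q_E into D's best response: q_D = 19/3 − (1/3)(14/3 − (1/3)q_D) ⇒ (8/9)q_D = 43/9, so q_D = 5.375.
Then q_E = 14/3 − (1/3)·5.375 = 2.875.
P_D = 45 − 3·5.375 − 2·2.875 = 23.125.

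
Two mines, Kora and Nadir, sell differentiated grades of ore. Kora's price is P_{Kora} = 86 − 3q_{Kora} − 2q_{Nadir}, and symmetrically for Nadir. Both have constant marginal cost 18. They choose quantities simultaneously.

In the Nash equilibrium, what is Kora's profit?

216.75

Mine Kora's profit: π = q_{Kora}(86 − 3q_{Kora} − 2q_{Nadir}) − 18q_{Kora}.
∂π/∂q_{Kora} = 68 − 6q_{Kora} − 2q_{Nadir} = 0 ⇒ q_{Kora} = 34/3 − (1/3)q_{Nadir}.
Setting q_{Kora} = q_{Nadir} in the reaction function: q_{Kora} = 34/3 − (1/3)q_{Kora}, so q_{Kora} = (34/3) / (4/3) = 8.5.
P_{Kora} = 86 − 3·8.5 − 2·8.5 = 43.5.
Profit = (43.5 − 18)·8.5 = 216.75.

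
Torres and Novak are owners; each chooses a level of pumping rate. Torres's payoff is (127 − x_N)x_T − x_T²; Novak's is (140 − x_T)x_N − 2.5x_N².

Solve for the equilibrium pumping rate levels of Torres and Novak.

55, 17

Expanding Torres's payoff: 127x_T − x_Nx_T − x_T².
∂π/∂x_T = 127 − x_N − 2x_T = 0, so x_T = 63.5 − 0.5x_N.
Likewise for Novak: x_N = 28 − 0.2x_T.
Substituting the second reaction function into the first: x_T = 63.5 − 0.5(28 − 0.2x_T), which gives 0.9x_T = 49.5 ⇒ x_T = 55.
Then x_N = 28 − 0.2·55 = 17.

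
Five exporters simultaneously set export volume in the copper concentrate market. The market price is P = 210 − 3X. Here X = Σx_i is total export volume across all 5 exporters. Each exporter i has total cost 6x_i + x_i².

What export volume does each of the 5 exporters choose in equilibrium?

10.2

A representative exporter's profit is π_i = x_i(210 − 3X) − 6x_i − x_i², with X = x_i + Σ_{j≠i} x_j.
First-order condition: 204 − 8x_i − 3Σ_{j≠i} x_j = 0.
With identical exporters, set every x_j = x: then 204 − 8x − 12x = 0, i.e. x = 204/20 = 10.2.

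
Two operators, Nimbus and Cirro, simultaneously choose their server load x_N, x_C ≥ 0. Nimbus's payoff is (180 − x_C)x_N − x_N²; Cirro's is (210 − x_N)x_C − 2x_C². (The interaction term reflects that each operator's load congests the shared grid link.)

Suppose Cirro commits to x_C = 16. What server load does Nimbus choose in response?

Expanding Nimbus's payoff: 180x_N − x_Cx_N − x_N².
∂π/∂x_N = 180 − x_C − 2x_N = 0, so x_N = 90 − 0.5x_C.
At x_C = 16: x_N = 90 − 0.5·16 = 82.

82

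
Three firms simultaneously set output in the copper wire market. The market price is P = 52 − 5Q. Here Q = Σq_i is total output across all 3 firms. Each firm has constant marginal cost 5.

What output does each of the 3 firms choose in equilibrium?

2.35

A representative firm's profit is π_i = q_i(52 − 5Q) − 5q_i, with Q = q_i + Σ_{j≠i} q_j.
First-order condition: 47 − 10q_i − 5Σ_{j≠i} q_j = 0.
In a symmetric equilibrium every firm chooses the same q, so Σ_{j≠i} q_j = 2q. The condition becomes 47 − 20q = 0, giving q = 47/20 = 2.35.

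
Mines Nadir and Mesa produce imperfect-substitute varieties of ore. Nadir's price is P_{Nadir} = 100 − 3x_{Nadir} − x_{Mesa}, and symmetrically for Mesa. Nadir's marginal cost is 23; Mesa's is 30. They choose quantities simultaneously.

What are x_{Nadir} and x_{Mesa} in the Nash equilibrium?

Mine Nadir's profit: π = x_{Nadir}(100 − 3x_{Nadir} − x_{Mesa}) − 23x_{Nadir}.
∂π/∂x_{Nadir} = 77 − 6x_{Nadir} − x_{Mesa} = 0 ⇒ x_{Nadir} = 77/6 − (1/6)x_{Mesa}.
Similarly x_{Mesa} = 35/3 − (1/6)x_{Nadir}.
Substituting the second reaction function into the first: x_{Nadir} = 77/6 − (1/6)(35/3 − (1/6)x_{Nadir}), which gives (35/36)x_{Nadir} = 98/9 ⇒ x_{Nadir} = 11.2.
Then x_{Mesa} = 35/3 − (1/6)·11.2 = 9.8.

11.2, 9.8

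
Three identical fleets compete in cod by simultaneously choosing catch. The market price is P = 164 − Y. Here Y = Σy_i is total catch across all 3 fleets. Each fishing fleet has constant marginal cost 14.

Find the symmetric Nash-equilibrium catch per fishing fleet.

37.5

A representative fishing fleet's profit is π_i = y_i(164 − Y) − 14y_i, with Y = y_i + Σ_{j≠i} y_j.
First-order condition: 150 − 2y_i − Σ_{j≠i} y_j = 0.
In a symmetric equilibrium every fishing fleet chooses the same y, so Σ_{j≠i} y_j = 2y. The condition becomes 150 − 4y = 0, giving y = 150/4 = 37.5.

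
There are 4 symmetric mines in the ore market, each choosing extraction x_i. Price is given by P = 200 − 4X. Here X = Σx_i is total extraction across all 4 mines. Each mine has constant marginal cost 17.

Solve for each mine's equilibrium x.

9.15

A representative mine's profit is π_i = x_i(200 − 4X) − 17x_i, with X = x_i + Σ_{j≠i} x_j.
First-order condition: 183 − 8x_i − 4Σ_{j≠i} x_j = 0.
Imposing symmetry (x_j = x for all j) turns Σ_{j≠i} x_j into 3x, so 183 = 20x and x = 9.15.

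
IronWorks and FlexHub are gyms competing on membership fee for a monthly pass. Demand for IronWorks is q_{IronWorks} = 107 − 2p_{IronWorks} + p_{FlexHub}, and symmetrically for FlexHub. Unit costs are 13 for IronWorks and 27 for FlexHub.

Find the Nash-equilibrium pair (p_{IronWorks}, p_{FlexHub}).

IronWorks's profit: π = (p_{IronWorks} − 13)(107 − 2p_{IronWorks} + p_{FlexHub}).
∂π/∂p_{IronWorks} = 133 − 4p_{IronWorks} + p_{FlexHub} = 0 ⇒ p_{IronWorks} = 33.25 + 0.25p_{FlexHub}.
Similarly p_{FlexHub} = 40.25 + 0.25p_{IronWorks}.
Plugging p_{FlexHub} into IronWorks's best response: p_{IronWorks} = 33.25 + 0.25(40.25 + 0.25p_{IronWorks}) ⇒ 0.9375p_{IronWorks} = 43.3125, so p_{IronWorks} = 46.2.
Then p_{FlexHub} = 40.25 + 0.25·46.2 = 51.8.

46.2, 51.8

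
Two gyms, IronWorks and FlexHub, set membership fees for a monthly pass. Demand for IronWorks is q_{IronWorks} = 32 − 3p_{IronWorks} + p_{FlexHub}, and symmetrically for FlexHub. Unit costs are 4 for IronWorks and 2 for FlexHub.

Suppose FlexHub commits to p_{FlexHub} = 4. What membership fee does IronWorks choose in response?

8

IronWorks's profit: π = (p_{IronWorks} − 4)(32 − 3p_{IronWorks} + p_{FlexHub}).
∂π/∂p_{IronWorks} = 44 − 6p_{IronWorks} + p_{FlexHub} = 0 ⇒ p_{IronWorks} = 22/3 + (1/6)p_{FlexHub}.
At p_{FlexHub} = 4: p_{IronWorks} = 22/3 + (1/6)·4 = 8.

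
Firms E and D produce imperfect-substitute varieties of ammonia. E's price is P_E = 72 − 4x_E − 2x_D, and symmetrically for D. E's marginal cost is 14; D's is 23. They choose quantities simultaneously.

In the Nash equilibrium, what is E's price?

38.4

Firm E's profit: π = x_E(72 − 4x_E − 2x_D) − 14x_E.
∂π/∂x_E = 58 − 8x_E − 2x_D = 0 ⇒ x_E = 7.25 − 0.25x_D.
Similarly x_D = 6.125 − 0.25x_E.
Substituting the second reaction function into the first: x_E = 7.25 − 0.25(6.125 − 0.25x_E), which gives 0.9375x_E = 183/32 ⇒ x_E = 6.1.
Then x_D = 6.125 − 0.25·6.1 = 4.6.
P_E = 72 − 4·6.1 − 2·4.6 = 38.4.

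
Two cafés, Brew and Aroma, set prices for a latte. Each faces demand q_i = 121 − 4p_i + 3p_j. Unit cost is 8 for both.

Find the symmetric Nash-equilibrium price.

30.6

Brew's profit: π = (p_{Brew} − 8)(121 − 4p_{Brew} + 3p_{Aroma}).
∂π/∂p_{Brew} = 153 − 8p_{Brew} + 3p_{Aroma} = 0 ⇒ p_{Brew} = 19.125 + 0.375p_{Aroma}.
Setting p_{Brew} = p_{Aroma} in the reaction function: p_{Brew} = 19.125 + 0.375p_{Brew}, so p_{Brew} = 19.125 / 0.625 = 30.6.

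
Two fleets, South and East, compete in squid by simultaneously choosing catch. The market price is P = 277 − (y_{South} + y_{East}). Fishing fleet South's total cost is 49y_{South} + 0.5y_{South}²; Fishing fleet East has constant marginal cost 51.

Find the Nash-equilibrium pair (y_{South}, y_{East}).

46, 90

Fishing fleet South's profit: π = y_{South}(277 − (y_{South} + y_{East})) − 49y_{South} − 0.5y_{South}².
∂π/∂y_{South} = 228 − 3y_{South} − y_{East} = 0, so y_{South} = 76 − (1/3)y_{East}.
For East: ∂π/∂y_{East} = 226 − 2y_{East} − y_{South} = 0 ⇒ y_{East} = 113 − 0.5y_{South}.
Solving the two reaction functions simultaneously: (1 − (−1/3)(−0.5))y_{South} = 76 − (1/3)·113, so (5/6)y_{South} = 115/3 and y_{South} = 46.
Then y_{East} = 113 − 0.5·46 = 90.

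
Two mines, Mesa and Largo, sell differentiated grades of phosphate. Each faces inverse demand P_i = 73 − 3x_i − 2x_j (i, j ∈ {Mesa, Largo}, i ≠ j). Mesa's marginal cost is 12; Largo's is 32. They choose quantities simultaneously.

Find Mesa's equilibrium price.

38.625

Mine Mesa's profit: π = x_{Mesa}(73 − 3x_{Mesa} − 2x_{Largo}) − 12x_{Mesa}.
∂π/∂x_{Mesa} = 61 − 6x_{Mesa} − 2x_{Largo} = 0 ⇒ x_{Mesa} = 61/6 − (1/3)x_{Largo}.
Similarly x_{Largo} = 41/6 − (1/3)x_{Mesa}.
Substituting the second reaction function into the first: x_{Mesa} = 61/6 − (1/3)(41/6 − (1/3)x_{Mesa}), which gives (8/9)x_{Mesa} = 71/9 ⇒ x_{Mesa} = 8.875.
Then x_{Largo} = 41/6 − (1/3)·8.875 = 3.875.
P_{Mesa} = 73 − 3·8.875 − 2·3.875 = 38.625.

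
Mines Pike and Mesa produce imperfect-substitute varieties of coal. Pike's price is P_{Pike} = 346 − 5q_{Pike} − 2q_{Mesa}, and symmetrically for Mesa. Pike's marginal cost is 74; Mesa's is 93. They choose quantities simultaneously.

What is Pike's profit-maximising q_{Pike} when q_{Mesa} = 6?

Mine Pike's profit: π = q_{Pike}(346 − 5q_{Pike} − 2q_{Mesa}) − 74q_{Pike}.
∂π/∂q_{Pike} = 272 − 10q_{Pike} − 2q_{Mesa} = 0 ⇒ q_{Pike} = 27.2 − 0.2q_{Mesa}.
At q_{Mesa} = 6: q_{Pike} = 27.2 − 0.2·6 = 26.

26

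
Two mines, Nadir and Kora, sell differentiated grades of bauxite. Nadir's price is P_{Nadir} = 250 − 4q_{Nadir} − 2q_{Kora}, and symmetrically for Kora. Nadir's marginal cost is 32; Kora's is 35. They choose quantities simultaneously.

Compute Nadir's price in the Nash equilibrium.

Mine Nadir's profit: π = q_{Nadir}(250 − 4q_{Nadir} − 2q_{Kora}) − 32q_{Nadir}.
∂π/∂q_{Nadir} = 218 − 8q_{Nadir} − 2q_{Kora} = 0 ⇒ q_{Nadir} = 27.25 − 0.25q_{Kora}.
Similarly q_{Kora} = 26.875 − 0.25q_{Nadir}.
Substituting the second reaction function into the first: q_{Nadir} = 27.25 − 0.25(26.875 − 0.25q_{Nadir}), which gives 0.9375q_{Nadir} = 657/32 ⇒ q_{Nadir} = 21.9.
Then q_{Kora} = 26.875 − 0.25·21.9 = 21.4.
P_{Nadir} = 250 − 4·21.9 − 2·21.4 = 119.6.

119.6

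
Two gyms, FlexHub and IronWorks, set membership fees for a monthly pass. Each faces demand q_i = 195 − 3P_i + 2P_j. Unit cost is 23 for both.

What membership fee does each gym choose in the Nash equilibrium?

66

FlexHub's profit: π = (P_{FlexHub} − 23)(195 − 3P_{FlexHub} + 2P_{IronWorks}).
∂π/∂P_{FlexHub} = 264 − 6P_{FlexHub} + 2P_{IronWorks} = 0 ⇒ P_{FlexHub} = 44 + (1/3)P_{IronWorks}.
By symmetry P_{IronWorks} = P_{FlexHub}; substituting into the reaction function, (2/3)P_{FlexHub} = 44 and P_{FlexHub} = 66.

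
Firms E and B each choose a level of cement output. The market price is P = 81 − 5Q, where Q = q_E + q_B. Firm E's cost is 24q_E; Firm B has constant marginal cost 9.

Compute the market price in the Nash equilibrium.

38

Firm E's profit: π = q_E(81 − 5(q_E + q_B)) − 24q_E.
∂π/∂q_E = 57 − 10q_E − 5q_B = 0, so q_E = 5.7 − 0.5q_B.
By the same steps for B: q_B = 7.2 − 0.5q_E.
Plugging q_B into E's best response: q_E = 5.7 − 0.5(7.2 − 0.5q_E) ⇒ 0.75q_E = 2.1, so q_E = 2.8.
Then q_B = 7.2 − 0.5·2.8 = 5.8.
Equilibrium price: P = 81 − 5·8.6 = 38.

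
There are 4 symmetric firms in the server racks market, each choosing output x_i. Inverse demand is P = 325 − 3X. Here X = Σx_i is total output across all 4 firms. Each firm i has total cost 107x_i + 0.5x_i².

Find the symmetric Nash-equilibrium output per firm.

13.625

A representative firm's profit is π_i = x_i(325 − 3X) − 107x_i − 0.5x_i², with X = x_i + Σ_{j≠i} x_j.
First-order condition: 218 − 7x_i − 3Σ_{j≠i} x_j = 0.
Imposing symmetry (x_j = x for all j) turns Σ_{j≠i} x_j into 3x, so 218 = 16x and x = 13.625.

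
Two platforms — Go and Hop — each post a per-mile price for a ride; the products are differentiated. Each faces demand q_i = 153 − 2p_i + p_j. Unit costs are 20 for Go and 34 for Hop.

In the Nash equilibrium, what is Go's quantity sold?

92.4

Go's profit: π = (p_{Go} − 20)(153 − 2p_{Go} + p_{Hop}).
∂π/∂p_{Go} = 193 − 4p_{Go} + p_{Hop} = 0 ⇒ p_{Go} = 48.25 + 0.25p_{Hop}.
Similarly p_{Hop} = 55.25 + 0.25p_{Go}.
Substituting the second reaction function into the first: p_{Go} = 48.25 + 0.25(55.25 + 0.25p_{Go}), which gives 0.9375p_{Go} = 62.0625 ⇒ p_{Go} = 66.2.
Then p_{Hop} = 55.25 + 0.25·66.2 = 71.8.
q_{Go} = 153 − 2·66.2 + 71.8 = 92.4.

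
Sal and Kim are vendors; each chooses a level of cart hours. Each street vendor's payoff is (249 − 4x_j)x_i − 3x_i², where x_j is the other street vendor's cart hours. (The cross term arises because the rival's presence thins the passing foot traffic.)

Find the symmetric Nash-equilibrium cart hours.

Sal's payoff is (249 − 4x_K)x_S − 3x_S².
∂π/∂x_S = 249 − 4x_K − 6x_S = 0, so x_S = 41.5 − (2/3)x_K.
By symmetry x_K = x_S; substituting into the reaction function, (5/3)x_S = 41.5 and x_S = 24.9.

24.9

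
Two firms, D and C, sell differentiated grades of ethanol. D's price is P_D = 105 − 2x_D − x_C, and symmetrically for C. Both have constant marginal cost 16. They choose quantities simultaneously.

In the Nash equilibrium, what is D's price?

Firm D's profit: π = x_D(105 − 2x_D − x_C) − 16x_D.
∂π/∂x_D = 89 − 4x_D − x_C = 0 ⇒ x_D = 22.25 − 0.25x_C.
By symmetry x_C = x_D; substituting into the reaction function, 1.25x_D = 22.25 and x_D = 17.8.
P_D = 105 − 2·17.8 − 17.8 = 51.6.

51.6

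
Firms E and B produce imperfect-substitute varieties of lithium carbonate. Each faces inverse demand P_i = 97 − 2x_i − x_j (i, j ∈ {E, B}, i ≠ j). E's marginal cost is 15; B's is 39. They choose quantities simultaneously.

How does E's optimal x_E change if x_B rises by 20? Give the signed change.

-5

Firm E's profit: π = x_E(97 − 2x_E − x_B) − 15x_E.
∂π/∂x_E = 82 − 4x_E − x_B = 0 ⇒ x_E = 20.5 − 0.25x_B.
The reaction-function slope is −0.25, so a 20-unit rise in x_B moves x_E by −0.25 × 20 = −5. E's best response falls — the actions are strategic substitutes.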